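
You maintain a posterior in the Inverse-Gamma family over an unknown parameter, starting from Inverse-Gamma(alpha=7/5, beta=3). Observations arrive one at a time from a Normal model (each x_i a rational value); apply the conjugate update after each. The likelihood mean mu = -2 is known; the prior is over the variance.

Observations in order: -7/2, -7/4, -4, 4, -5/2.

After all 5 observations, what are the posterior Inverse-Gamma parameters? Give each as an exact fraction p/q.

alpha=39/10, beta=777/32

obs 1: x=-7/2 → posterior Inverse-Gamma(19/10, 33/8)
obs 2: x=-7/4 → posterior Inverse-Gamma(12/5, 133/32)
obs 3: x=-4 → posterior Inverse-Gamma(29/10, 197/32)
obs 4: x=4 → posterior Inverse-Gamma(17/5, 773/32)
obs 5: x=-5/2 → posterior Inverse-Gamma(39/10, 777/32)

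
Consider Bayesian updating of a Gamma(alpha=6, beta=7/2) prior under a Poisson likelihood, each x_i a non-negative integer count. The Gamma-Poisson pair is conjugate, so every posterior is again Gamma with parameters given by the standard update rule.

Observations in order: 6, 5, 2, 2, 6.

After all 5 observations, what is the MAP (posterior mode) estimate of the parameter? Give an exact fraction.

52/17

obs 1: x=6 → posterior Gamma(12, 9/2)
obs 2: x=5 → posterior Gamma(17, 11/2)
obs 3: x=2 → posterior Gamma(19, 13/2)
obs 4: x=2 → posterior Gamma(21, 15/2)
obs 5: x=6 → posterior Gamma(27, 17/2)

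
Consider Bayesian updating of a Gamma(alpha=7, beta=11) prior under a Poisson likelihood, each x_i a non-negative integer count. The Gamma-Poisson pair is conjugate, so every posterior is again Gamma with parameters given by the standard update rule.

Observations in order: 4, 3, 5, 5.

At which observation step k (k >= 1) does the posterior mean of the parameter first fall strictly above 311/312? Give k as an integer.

obs 1: x=4 → posterior Gamma(11, 12)
obs 2: x=3 → posterior Gamma(14, 13)
obs 3: x=5 → posterior Gamma(19, 14)
obs 4: x=5 → posterior Gamma(24, 15)

k = 2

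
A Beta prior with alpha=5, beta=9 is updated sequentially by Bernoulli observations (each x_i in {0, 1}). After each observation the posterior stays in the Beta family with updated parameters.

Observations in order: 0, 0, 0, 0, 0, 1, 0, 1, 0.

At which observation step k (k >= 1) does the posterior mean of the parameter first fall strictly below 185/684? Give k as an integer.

k = 5

obs 1: x=0 → posterior Beta(5, 10)
obs 2: x=0 → posterior Beta(5, 11)
obs 3: x=0 → posterior Beta(5, 12)
obs 4: x=0 → posterior Beta(5, 13)
obs 5: x=0 → posterior Beta(5, 14)
obs 6: x=1 → posterior Beta(6, 14)
obs 7: x=0 → posterior Beta(6, 15)
obs 8: x=1 → posterior Beta(7, 15)
obs 9: x=0 → posterior Beta(7, 16)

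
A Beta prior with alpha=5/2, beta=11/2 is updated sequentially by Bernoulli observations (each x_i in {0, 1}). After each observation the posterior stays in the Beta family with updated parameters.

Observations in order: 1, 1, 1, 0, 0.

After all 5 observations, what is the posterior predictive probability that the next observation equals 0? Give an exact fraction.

obs 1: x=1 → posterior Beta(7/2, 11/2)
obs 2: x=1 → posterior Beta(9/2, 11/2)
obs 3: x=1 → posterior Beta(11/2, 11/2)
obs 4: x=0 → posterior Beta(11/2, 13/2)
obs 5: x=0 → posterior Beta(11/2, 15/2)

15/26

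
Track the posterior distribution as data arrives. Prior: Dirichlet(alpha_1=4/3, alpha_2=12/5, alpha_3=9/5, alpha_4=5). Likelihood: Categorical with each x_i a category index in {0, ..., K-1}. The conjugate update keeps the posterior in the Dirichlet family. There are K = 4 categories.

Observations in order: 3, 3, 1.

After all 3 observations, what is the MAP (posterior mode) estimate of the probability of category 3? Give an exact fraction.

90/143

obs 1: x=3 → posterior Dirichlet(4/3, 12/5, 9/5, 6)
obs 2: x=3 → posterior Dirichlet(4/3, 12/5, 9/5, 7)
obs 3: x=1 → posterior Dirichlet(4/3, 17/5, 9/5, 7)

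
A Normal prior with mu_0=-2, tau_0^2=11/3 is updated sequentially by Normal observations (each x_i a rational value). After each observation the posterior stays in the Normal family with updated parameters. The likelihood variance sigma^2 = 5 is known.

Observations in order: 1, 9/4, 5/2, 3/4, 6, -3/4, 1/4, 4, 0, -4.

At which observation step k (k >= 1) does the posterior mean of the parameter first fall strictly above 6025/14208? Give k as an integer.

k = 3

obs 1: x=1 → posterior Normal(-19/26, 55/26)
obs 2: x=9/4 → posterior Normal(23/148, 55/37)
obs 3: x=5/2 → posterior Normal(133/192, 55/48)
obs 4: x=3/4 → posterior Normal(83/118, 55/59)
obs 5: x=6 → posterior Normal(43/28, 11/14)
obs 6: x=-3/4 → posterior Normal(397/324, 55/81)
obs 7: x=1/4 → posterior Normal(51/46, 55/92)
obs 8: x=4 → posterior Normal(146/103, 55/103)
obs 9: x=0 → posterior Normal(73/57, 55/114)
obs 10: x=-4 → posterior Normal(102/125, 11/25)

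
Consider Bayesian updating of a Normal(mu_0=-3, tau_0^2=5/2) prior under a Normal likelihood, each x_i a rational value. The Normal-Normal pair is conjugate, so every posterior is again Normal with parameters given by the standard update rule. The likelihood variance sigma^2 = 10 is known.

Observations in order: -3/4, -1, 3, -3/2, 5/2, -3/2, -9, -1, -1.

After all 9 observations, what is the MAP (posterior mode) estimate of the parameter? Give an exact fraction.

-89/52

obs 1: x=-3/4 → posterior Normal(-51/20, 2)
obs 2: x=-1 → posterior Normal(-55/24, 5/3)
obs 3: x=3 → posterior Normal(-43/28, 10/7)
obs 4: x=-3/2 → posterior Normal(-49/32, 5/4)
obs 5: x=5/2 → posterior Normal(-13/12, 10/9)
obs 6: x=-3/2 → posterior Normal(-9/8, 1)
obs 7: x=-9 → posterior Normal(-81/44, 10/11)
obs 8: x=-1 → posterior Normal(-85/48, 5/6)
obs 9: x=-1 → posterior Normal(-89/52, 10/13)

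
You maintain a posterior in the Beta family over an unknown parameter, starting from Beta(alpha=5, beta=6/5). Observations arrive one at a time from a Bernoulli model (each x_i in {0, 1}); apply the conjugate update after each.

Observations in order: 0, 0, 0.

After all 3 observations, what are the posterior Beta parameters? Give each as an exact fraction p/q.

obs 1: x=0 → posterior Beta(5, 11/5)
obs 2: x=0 → posterior Beta(5, 16/5)
obs 3: x=0 → posterior Beta(5, 21/5)

alpha=5, beta=21/5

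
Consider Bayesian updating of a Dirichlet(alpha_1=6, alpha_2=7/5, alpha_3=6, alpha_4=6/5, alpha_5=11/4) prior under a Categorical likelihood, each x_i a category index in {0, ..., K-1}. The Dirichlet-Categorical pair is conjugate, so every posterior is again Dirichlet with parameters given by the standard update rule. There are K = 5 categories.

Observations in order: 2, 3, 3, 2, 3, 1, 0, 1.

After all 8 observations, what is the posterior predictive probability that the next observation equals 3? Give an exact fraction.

28/169

obs 1: x=2 → posterior Dirichlet(6, 7/5, 7, 6/5, 11/4)
obs 2: x=3 → posterior Dirichlet(6, 7/5, 7, 11/5, 11/4)
obs 3: x=3 → posterior Dirichlet(6, 7/5, 7, 16/5, 11/4)
obs 4: x=2 → posterior Dirichlet(6, 7/5, 8, 16/5, 11/4)
obs 5: x=3 → posterior Dirichlet(6, 7/5, 8, 21/5, 11/4)
obs 6: x=1 → posterior Dirichlet(6, 12/5, 8, 21/5, 11/4)
obs 7: x=0 → posterior Dirichlet(7, 12/5, 8, 21/5, 11/4)
obs 8: x=1 → posterior Dirichlet(7, 17/5, 8, 21/5, 11/4)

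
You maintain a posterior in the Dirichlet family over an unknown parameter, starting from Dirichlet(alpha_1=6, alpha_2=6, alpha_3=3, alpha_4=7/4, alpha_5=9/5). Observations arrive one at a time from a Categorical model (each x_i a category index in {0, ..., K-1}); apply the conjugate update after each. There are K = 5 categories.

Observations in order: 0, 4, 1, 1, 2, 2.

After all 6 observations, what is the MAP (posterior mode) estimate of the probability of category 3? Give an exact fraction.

obs 1: x=0 → posterior Dirichlet(7, 6, 3, 7/4, 9/5)
obs 2: x=4 → posterior Dirichlet(7, 6, 3, 7/4, 14/5)
obs 3: x=1 → posterior Dirichlet(7, 7, 3, 7/4, 14/5)
obs 4: x=1 → posterior Dirichlet(7, 8, 3, 7/4, 14/5)
obs 5: x=2 → posterior Dirichlet(7, 8, 4, 7/4, 14/5)
obs 6: x=2 → posterior Dirichlet(7, 8, 5, 7/4, 14/5)

15/391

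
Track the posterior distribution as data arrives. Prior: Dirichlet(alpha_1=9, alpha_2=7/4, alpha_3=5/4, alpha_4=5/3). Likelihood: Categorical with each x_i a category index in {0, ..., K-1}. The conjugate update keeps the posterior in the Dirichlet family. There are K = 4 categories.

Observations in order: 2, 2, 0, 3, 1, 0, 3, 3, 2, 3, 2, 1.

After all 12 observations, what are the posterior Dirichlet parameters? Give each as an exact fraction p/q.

alpha_1=11, alpha_2=15/4, alpha_3=21/4, alpha_4=17/3

obs 1: x=2 → posterior Dirichlet(9, 7/4, 9/4, 5/3)
obs 2: x=2 → posterior Dirichlet(9, 7/4, 13/4, 5/3)
obs 3: x=0 → posterior Dirichlet(10, 7/4, 13/4, 5/3)
obs 4: x=3 → posterior Dirichlet(10, 7/4, 13/4, 8/3)
obs 5: x=1 → posterior Dirichlet(10, 11/4, 13/4, 8/3)
obs 6: x=0 → posterior Dirichlet(11, 11/4, 13/4, 8/3)
obs 7: x=3 → posterior Dirichlet(11, 11/4, 13/4, 11/3)
obs 8: x=3 → posterior Dirichlet(11, 11/4, 13/4, 14/3)
obs 9: x=2 → posterior Dirichlet(11, 11/4, 17/4, 14/3)
obs 10: x=3 → posterior Dirichlet(11, 11/4, 17/4, 17/3)
obs 11: x=2 → posterior Dirichlet(11, 11/4, 21/4, 17/3)
obs 12: x=1 → posterior Dirichlet(11, 15/4, 21/4, 17/3)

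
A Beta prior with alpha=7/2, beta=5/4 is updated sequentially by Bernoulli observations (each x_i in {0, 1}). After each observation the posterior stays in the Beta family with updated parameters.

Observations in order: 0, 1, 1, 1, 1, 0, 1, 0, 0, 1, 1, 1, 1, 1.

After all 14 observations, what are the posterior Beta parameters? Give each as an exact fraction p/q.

alpha=27/2, beta=21/4

obs 1: x=0 → posterior Beta(7/2, 9/4)
obs 2: x=1 → posterior Beta(9/2, 9/4)
obs 3: x=1 → posterior Beta(11/2, 9/4)
obs 4: x=1 → posterior Beta(13/2, 9/4)
obs 5: x=1 → posterior Beta(15/2, 9/4)
obs 6: x=0 → posterior Beta(15/2, 13/4)
obs 7: x=1 → posterior Beta(17/2, 13/4)
obs 8: x=0 → posterior Beta(17/2, 17/4)
obs 9: x=0 → posterior Beta(17/2, 21/4)
obs 10: x=1 → posterior Beta(19/2, 21/4)
obs 11: x=1 → posterior Beta(21/2, 21/4)
obs 12: x=1 → posterior Beta(23/2, 21/4)
obs 13: x=1 → posterior Beta(25/2, 21/4)
obs 14: x=1 → posterior Beta(27/2, 21/4)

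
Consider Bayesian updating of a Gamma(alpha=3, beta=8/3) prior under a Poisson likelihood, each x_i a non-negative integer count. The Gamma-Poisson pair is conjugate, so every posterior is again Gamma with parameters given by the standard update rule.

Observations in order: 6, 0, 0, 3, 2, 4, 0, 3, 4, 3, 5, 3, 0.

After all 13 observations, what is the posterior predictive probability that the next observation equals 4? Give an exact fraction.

obs 1: x=6 → posterior Gamma(9, 11/3)
obs 2: x=0 → posterior Gamma(9, 14/3)
obs 3: x=0 → posterior Gamma(9, 17/3)
obs 4: x=3 → posterior Gamma(12, 20/3)
obs 5: x=2 → posterior Gamma(14, 23/3)
obs 6: x=4 → posterior Gamma(18, 26/3)
obs 7: x=0 → posterior Gamma(18, 29/3)
obs 8: x=3 → posterior Gamma(21, 32/3)
obs 9: x=4 → posterior Gamma(25, 35/3)
obs 10: x=3 → posterior Gamma(28, 38/3)
obs 11: x=5 → posterior Gamma(33, 41/3)
obs 12: x=3 → posterior Gamma(36, 44/3)
obs 13: x=0 → posterior Gamma(36, 47/3)

10450789285128372518955238346471316510741674808112272985939264355451/90949470177292823791503906250000000000000000000000000000000000000000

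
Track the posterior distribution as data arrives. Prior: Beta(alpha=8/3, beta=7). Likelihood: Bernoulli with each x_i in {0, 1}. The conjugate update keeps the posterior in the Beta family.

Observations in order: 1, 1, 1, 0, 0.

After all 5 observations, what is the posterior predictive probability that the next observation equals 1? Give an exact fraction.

obs 1: x=1 → posterior Beta(11/3, 7)
obs 2: x=1 → posterior Beta(14/3, 7)
obs 3: x=1 → posterior Beta(17/3, 7)
obs 4: x=0 → posterior Beta(17/3, 8)
obs 5: x=0 → posterior Beta(17/3, 9)

17/44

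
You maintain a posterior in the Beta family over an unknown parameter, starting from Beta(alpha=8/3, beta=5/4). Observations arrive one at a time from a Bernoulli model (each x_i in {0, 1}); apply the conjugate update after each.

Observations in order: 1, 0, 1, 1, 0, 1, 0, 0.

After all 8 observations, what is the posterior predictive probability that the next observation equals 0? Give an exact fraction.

obs 1: x=1 → posterior Beta(11/3, 5/4)
obs 2: x=0 → posterior Beta(11/3, 9/4)
obs 3: x=1 → posterior Beta(14/3, 9/4)
obs 4: x=1 → posterior Beta(17/3, 9/4)
obs 5: x=0 → posterior Beta(17/3, 13/4)
obs 6: x=1 → posterior Beta(20/3, 13/4)
obs 7: x=0 → posterior Beta(20/3, 17/4)
obs 8: x=0 → posterior Beta(20/3, 21/4)

63/143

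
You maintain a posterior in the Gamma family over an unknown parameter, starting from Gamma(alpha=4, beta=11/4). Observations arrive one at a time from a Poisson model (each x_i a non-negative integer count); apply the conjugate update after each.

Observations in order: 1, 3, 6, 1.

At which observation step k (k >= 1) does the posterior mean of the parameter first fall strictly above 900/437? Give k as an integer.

k = 3

obs 1: x=1 → posterior Gamma(5, 15/4)
obs 2: x=3 → posterior Gamma(8, 19/4)
obs 3: x=6 → posterior Gamma(14, 23/4)
obs 4: x=1 → posterior Gamma(15, 27/4)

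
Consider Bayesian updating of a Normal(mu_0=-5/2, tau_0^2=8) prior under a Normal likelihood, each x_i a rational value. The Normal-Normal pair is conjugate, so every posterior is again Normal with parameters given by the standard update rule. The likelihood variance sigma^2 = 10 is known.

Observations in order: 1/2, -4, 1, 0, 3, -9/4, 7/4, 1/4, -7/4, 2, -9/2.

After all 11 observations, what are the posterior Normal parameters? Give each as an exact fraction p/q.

obs 1: x=1/2 → posterior Normal(-7/6, 40/9)
obs 2: x=-4 → posterior Normal(-53/26, 40/13)
obs 3: x=1 → posterior Normal(-45/34, 40/17)
obs 4: x=0 → posterior Normal(-15/14, 40/21)
obs 5: x=3 → posterior Normal(-21/50, 8/5)
obs 6: x=-9/4 → posterior Normal(-39/58, 40/29)
obs 7: x=7/4 → posterior Normal(-25/66, 40/33)
obs 8: x=1/4 → posterior Normal(-23/74, 40/37)
obs 9: x=-7/4 → posterior Normal(-37/82, 40/41)
obs 10: x=2 → posterior Normal(-7/30, 8/9)
obs 11: x=-9/2 → posterior Normal(-57/98, 40/49)

mu_0=-57/98, tau_0^2=40/49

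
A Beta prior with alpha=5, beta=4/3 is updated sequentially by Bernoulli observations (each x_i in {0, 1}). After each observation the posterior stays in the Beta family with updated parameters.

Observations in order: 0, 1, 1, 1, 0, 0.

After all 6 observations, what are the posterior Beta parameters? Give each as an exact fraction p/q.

alpha=8, beta=13/3

obs 1: x=0 → posterior Beta(5, 7/3)
obs 2: x=1 → posterior Beta(6, 7/3)
obs 3: x=1 → posterior Beta(7, 7/3)
obs 4: x=1 → posterior Beta(8, 7/3)
obs 5: x=0 → posterior Beta(8, 10/3)
obs 6: x=0 → posterior Beta(8, 13/3)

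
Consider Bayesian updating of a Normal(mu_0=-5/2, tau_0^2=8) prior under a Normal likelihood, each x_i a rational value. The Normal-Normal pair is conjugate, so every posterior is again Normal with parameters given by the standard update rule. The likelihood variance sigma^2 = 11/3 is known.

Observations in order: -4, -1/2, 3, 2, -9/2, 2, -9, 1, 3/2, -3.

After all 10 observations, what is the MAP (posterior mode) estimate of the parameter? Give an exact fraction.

obs 1: x=-4 → posterior Normal(-247/70, 88/35)
obs 2: x=-1/2 → posterior Normal(-271/118, 88/59)
obs 3: x=3 → posterior Normal(-127/166, 88/83)
obs 4: x=2 → posterior Normal(-31/214, 88/107)
obs 5: x=-9/2 → posterior Normal(-247/262, 88/131)
obs 6: x=2 → posterior Normal(-151/310, 88/155)
obs 7: x=-9 → posterior Normal(-583/358, 88/179)
obs 8: x=1 → posterior Normal(-535/406, 88/203)
obs 9: x=3/2 → posterior Normal(-463/454, 88/227)
obs 10: x=-3 → posterior Normal(-607/502, 88/251)

-607/502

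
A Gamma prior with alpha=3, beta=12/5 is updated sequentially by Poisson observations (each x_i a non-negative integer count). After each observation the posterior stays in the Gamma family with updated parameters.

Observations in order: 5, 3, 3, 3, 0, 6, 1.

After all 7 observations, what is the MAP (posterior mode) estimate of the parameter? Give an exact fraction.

obs 1: x=5 → posterior Gamma(8, 17/5)
obs 2: x=3 → posterior Gamma(11, 22/5)
obs 3: x=3 → posterior Gamma(14, 27/5)
obs 4: x=3 → posterior Gamma(17, 32/5)
obs 5: x=0 → posterior Gamma(17, 37/5)
obs 6: x=6 → posterior Gamma(23, 42/5)
obs 7: x=1 → posterior Gamma(24, 47/5)

115/47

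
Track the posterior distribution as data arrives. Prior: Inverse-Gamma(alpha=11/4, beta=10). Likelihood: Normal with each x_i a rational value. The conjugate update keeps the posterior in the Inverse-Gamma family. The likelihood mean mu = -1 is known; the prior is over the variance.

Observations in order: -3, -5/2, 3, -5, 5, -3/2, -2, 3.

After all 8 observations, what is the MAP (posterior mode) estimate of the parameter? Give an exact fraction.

obs 1: x=-3 → posterior Inverse-Gamma(13/4, 12)
obs 2: x=-5/2 → posterior Inverse-Gamma(15/4, 105/8)
obs 3: x=3 → posterior Inverse-Gamma(17/4, 169/8)
obs 4: x=-5 → posterior Inverse-Gamma(19/4, 233/8)
obs 5: x=5 → posterior Inverse-Gamma(21/4, 377/8)
obs 6: x=-3/2 → posterior Inverse-Gamma(23/4, 189/4)
obs 7: x=-2 → posterior Inverse-Gamma(25/4, 191/4)
obs 8: x=3 → posterior Inverse-Gamma(27/4, 223/4)

223/31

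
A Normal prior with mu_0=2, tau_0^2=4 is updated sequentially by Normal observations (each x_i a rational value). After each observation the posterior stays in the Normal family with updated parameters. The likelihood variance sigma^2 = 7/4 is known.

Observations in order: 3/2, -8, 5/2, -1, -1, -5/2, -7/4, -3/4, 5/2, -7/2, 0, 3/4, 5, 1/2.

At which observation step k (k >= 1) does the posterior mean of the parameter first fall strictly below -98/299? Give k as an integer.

k = 2

obs 1: x=3/2 → posterior Normal(38/23, 28/23)
obs 2: x=-8 → posterior Normal(-30/13, 28/39)
obs 3: x=5/2 → posterior Normal(-10/11, 28/55)
obs 4: x=-1 → posterior Normal(-66/71, 28/71)
obs 5: x=-1 → posterior Normal(-82/87, 28/87)
obs 6: x=-5/2 → posterior Normal(-122/103, 28/103)
obs 7: x=-7/4 → posterior Normal(-150/119, 4/17)
obs 8: x=-3/4 → posterior Normal(-6/5, 28/135)
obs 9: x=5/2 → posterior Normal(-122/151, 28/151)
obs 10: x=-7/2 → posterior Normal(-178/167, 28/167)
obs 11: x=0 → posterior Normal(-178/183, 28/183)
obs 12: x=3/4 → posterior Normal(-166/199, 28/199)
obs 13: x=5 → posterior Normal(-2/5, 28/215)
obs 14: x=1/2 → posterior Normal(-26/77, 4/33)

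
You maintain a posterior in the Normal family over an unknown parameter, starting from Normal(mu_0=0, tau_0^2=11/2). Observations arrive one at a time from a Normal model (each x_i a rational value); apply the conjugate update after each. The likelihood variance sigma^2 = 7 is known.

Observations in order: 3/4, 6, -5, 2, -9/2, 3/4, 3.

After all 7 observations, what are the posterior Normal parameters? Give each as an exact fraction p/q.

mu_0=33/91, tau_0^2=11/13

obs 1: x=3/4 → posterior Normal(33/100, 77/25)
obs 2: x=6 → posterior Normal(33/16, 77/36)
obs 3: x=-5 → posterior Normal(77/188, 77/47)
obs 4: x=2 → posterior Normal(165/232, 77/58)
obs 5: x=-9/2 → posterior Normal(-11/92, 77/69)
obs 6: x=3/4 → posterior Normal(0, 77/80)
obs 7: x=3 → posterior Normal(33/91, 11/13)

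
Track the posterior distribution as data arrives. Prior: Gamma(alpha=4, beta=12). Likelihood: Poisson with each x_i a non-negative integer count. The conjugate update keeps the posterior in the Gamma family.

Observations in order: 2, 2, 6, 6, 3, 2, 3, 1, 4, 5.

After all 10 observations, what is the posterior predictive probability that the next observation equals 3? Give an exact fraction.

obs 1: x=2 → posterior Gamma(6, 13)
obs 2: x=2 → posterior Gamma(8, 14)
obs 3: x=6 → posterior Gamma(14, 15)
obs 4: x=6 → posterior Gamma(20, 16)
obs 5: x=3 → posterior Gamma(23, 17)
obs 6: x=2 → posterior Gamma(25, 18)
obs 7: x=3 → posterior Gamma(28, 19)
obs 8: x=1 → posterior Gamma(29, 20)
obs 9: x=4 → posterior Gamma(33, 21)
obs 10: x=5 → posterior Gamma(38, 22)

10158248105073303909733940959841846904294270883405496320/67739389260745218861137988047774370539553852007909099223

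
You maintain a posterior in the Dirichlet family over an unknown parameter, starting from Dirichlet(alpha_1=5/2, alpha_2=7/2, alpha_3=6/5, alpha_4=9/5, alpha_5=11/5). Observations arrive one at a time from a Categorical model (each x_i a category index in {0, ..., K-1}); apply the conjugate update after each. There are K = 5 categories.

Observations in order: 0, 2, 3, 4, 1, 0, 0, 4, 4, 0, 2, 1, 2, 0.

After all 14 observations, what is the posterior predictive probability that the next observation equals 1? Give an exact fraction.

obs 1: x=0 → posterior Dirichlet(7/2, 7/2, 6/5, 9/5, 11/5)
obs 2: x=2 → posterior Dirichlet(7/2, 7/2, 11/5, 9/5, 11/5)
obs 3: x=3 → posterior Dirichlet(7/2, 7/2, 11/5, 14/5, 11/5)
obs 4: x=4 → posterior Dirichlet(7/2, 7/2, 11/5, 14/5, 16/5)
obs 5: x=1 → posterior Dirichlet(7/2, 9/2, 11/5, 14/5, 16/5)
obs 6: x=0 → posterior Dirichlet(9/2, 9/2, 11/5, 14/5, 16/5)
obs 7: x=0 → posterior Dirichlet(11/2, 9/2, 11/5, 14/5, 16/5)
obs 8: x=4 → posterior Dirichlet(11/2, 9/2, 11/5, 14/5, 21/5)
obs 9: x=4 → posterior Dirichlet(11/2, 9/2, 11/5, 14/5, 26/5)
obs 10: x=0 → posterior Dirichlet(13/2, 9/2, 11/5, 14/5, 26/5)
obs 11: x=2 → posterior Dirichlet(13/2, 9/2, 16/5, 14/5, 26/5)
obs 12: x=1 → posterior Dirichlet(13/2, 11/2, 16/5, 14/5, 26/5)
obs 13: x=2 → posterior Dirichlet(13/2, 11/2, 21/5, 14/5, 26/5)
obs 14: x=0 → posterior Dirichlet(15/2, 11/2, 21/5, 14/5, 26/5)

55/252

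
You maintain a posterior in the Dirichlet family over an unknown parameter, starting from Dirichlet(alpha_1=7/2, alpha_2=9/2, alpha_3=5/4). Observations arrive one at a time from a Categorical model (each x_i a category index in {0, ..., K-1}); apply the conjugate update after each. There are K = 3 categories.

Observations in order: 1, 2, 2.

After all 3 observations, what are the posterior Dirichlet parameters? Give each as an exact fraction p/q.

alpha_1=7/2, alpha_2=11/2, alpha_3=13/4

obs 1: x=1 → posterior Dirichlet(7/2, 11/2, 5/4)
obs 2: x=2 → posterior Dirichlet(7/2, 11/2, 9/4)
obs 3: x=2 → posterior Dirichlet(7/2, 11/2, 13/4)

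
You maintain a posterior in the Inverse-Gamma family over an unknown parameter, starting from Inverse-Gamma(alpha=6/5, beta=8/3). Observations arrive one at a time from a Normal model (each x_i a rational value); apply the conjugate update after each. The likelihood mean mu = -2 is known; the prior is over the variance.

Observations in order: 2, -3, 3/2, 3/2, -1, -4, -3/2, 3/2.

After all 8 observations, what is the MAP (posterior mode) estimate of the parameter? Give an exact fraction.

965/186

obs 1: x=2 → posterior Inverse-Gamma(17/10, 32/3)
obs 2: x=-3 → posterior Inverse-Gamma(11/5, 67/6)
obs 3: x=3/2 → posterior Inverse-Gamma(27/10, 415/24)
obs 4: x=3/2 → posterior Inverse-Gamma(16/5, 281/12)
obs 5: x=-1 → posterior Inverse-Gamma(37/10, 287/12)
obs 6: x=-4 → posterior Inverse-Gamma(21/5, 311/12)
obs 7: x=-3/2 → posterior Inverse-Gamma(47/10, 625/24)
obs 8: x=3/2 → posterior Inverse-Gamma(26/5, 193/6)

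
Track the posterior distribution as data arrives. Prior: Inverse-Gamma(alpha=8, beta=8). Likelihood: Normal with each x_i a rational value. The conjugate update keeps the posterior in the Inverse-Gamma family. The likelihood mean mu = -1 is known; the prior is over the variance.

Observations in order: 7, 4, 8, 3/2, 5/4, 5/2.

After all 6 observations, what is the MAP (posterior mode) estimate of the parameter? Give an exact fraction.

obs 1: x=7 → posterior Inverse-Gamma(17/2, 40)
obs 2: x=4 → posterior Inverse-Gamma(9, 105/2)
obs 3: x=8 → posterior Inverse-Gamma(19/2, 93)
obs 4: x=3/2 → posterior Inverse-Gamma(10, 769/8)
obs 5: x=5/4 → posterior Inverse-Gamma(21/2, 3157/32)
obs 6: x=5/2 → posterior Inverse-Gamma(11, 3353/32)

3353/384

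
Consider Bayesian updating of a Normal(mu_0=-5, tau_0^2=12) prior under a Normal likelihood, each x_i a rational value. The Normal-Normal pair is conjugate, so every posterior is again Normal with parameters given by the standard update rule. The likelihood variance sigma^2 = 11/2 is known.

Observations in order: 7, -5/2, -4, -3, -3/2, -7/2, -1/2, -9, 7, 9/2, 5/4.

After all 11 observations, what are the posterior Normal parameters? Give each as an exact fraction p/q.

obs 1: x=7 → posterior Normal(113/35, 132/35)
obs 2: x=-5/2 → posterior Normal(53/59, 132/59)
obs 3: x=-4 → posterior Normal(-43/83, 132/83)
obs 4: x=-3 → posterior Normal(-115/107, 132/107)
obs 5: x=-3/2 → posterior Normal(-151/131, 132/131)
obs 6: x=-7/2 → posterior Normal(-47/31, 132/155)
obs 7: x=-1/2 → posterior Normal(-247/179, 132/179)
obs 8: x=-9 → posterior Normal(-463/203, 132/203)
obs 9: x=7 → posterior Normal(-295/227, 132/227)
obs 10: x=9/2 → posterior Normal(-187/251, 132/251)
obs 11: x=5/4 → posterior Normal(-157/275, 12/25)

mu_0=-157/275, tau_0^2=12/25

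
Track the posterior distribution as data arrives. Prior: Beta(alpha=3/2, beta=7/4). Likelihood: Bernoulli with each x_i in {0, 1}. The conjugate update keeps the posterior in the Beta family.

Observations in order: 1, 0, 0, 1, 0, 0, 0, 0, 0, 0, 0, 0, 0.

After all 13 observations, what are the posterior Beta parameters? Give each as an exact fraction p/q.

alpha=7/2, beta=51/4

obs 1: x=1 → posterior Beta(5/2, 7/4)
obs 2: x=0 → posterior Beta(5/2, 11/4)
obs 3: x=0 → posterior Beta(5/2, 15/4)
obs 4: x=1 → posterior Beta(7/2, 15/4)
obs 5: x=0 → posterior Beta(7/2, 19/4)
obs 6: x=0 → posterior Beta(7/2, 23/4)
obs 7: x=0 → posterior Beta(7/2, 27/4)
obs 8: x=0 → posterior Beta(7/2, 31/4)
obs 9: x=0 → posterior Beta(7/2, 35/4)
obs 10: x=0 → posterior Beta(7/2, 39/4)
obs 11: x=0 → posterior Beta(7/2, 43/4)
obs 12: x=0 → posterior Beta(7/2, 47/4)
obs 13: x=0 → posterior Beta(7/2, 51/4)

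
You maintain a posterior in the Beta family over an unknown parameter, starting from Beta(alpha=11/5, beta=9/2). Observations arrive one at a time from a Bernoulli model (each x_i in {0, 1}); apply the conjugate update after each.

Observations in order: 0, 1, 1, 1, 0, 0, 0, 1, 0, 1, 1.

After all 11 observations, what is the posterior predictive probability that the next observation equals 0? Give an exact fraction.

95/177

obs 1: x=0 → posterior Beta(11/5, 11/2)
obs 2: x=1 → posterior Beta(16/5, 11/2)
obs 3: x=1 → posterior Beta(21/5, 11/2)
obs 4: x=1 → posterior Beta(26/5, 11/2)
obs 5: x=0 → posterior Beta(26/5, 13/2)
obs 6: x=0 → posterior Beta(26/5, 15/2)
obs 7: x=0 → posterior Beta(26/5, 17/2)
obs 8: x=1 → posterior Beta(31/5, 17/2)
obs 9: x=0 → posterior Beta(31/5, 19/2)
obs 10: x=1 → posterior Beta(36/5, 19/2)
obs 11: x=1 → posterior Beta(41/5, 19/2)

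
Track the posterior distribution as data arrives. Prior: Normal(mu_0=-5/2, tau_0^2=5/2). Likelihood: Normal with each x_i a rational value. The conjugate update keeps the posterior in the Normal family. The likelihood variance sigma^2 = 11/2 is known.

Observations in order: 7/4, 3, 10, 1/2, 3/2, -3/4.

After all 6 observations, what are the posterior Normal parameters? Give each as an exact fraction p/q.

obs 1: x=7/4 → posterior Normal(-75/64, 55/32)
obs 2: x=3 → posterior Normal(-5/28, 55/42)
obs 3: x=10 → posterior Normal(185/104, 55/52)
obs 4: x=1/2 → posterior Normal(195/124, 55/62)
obs 5: x=3/2 → posterior Normal(25/16, 55/72)
obs 6: x=-3/4 → posterior Normal(105/82, 55/82)

mu_0=105/82, tau_0^2=55/82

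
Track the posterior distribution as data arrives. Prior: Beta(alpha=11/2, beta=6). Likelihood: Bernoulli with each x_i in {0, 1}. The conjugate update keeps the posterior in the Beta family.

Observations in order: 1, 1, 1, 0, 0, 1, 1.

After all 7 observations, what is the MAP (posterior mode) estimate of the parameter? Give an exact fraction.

obs 1: x=1 → posterior Beta(13/2, 6)
obs 2: x=1 → posterior Beta(15/2, 6)
obs 3: x=1 → posterior Beta(17/2, 6)
obs 4: x=0 → posterior Beta(17/2, 7)
obs 5: x=0 → posterior Beta(17/2, 8)
obs 6: x=1 → posterior Beta(19/2, 8)
obs 7: x=1 → posterior Beta(21/2, 8)

19/33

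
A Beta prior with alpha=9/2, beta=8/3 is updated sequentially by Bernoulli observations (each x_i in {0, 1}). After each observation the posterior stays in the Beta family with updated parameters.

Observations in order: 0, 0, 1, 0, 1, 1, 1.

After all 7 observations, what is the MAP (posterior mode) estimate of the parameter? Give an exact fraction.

obs 1: x=0 → posterior Beta(9/2, 11/3)
obs 2: x=0 → posterior Beta(9/2, 14/3)
obs 3: x=1 → posterior Beta(11/2, 14/3)
obs 4: x=0 → posterior Beta(11/2, 17/3)
obs 5: x=1 → posterior Beta(13/2, 17/3)
obs 6: x=1 → posterior Beta(15/2, 17/3)
obs 7: x=1 → posterior Beta(17/2, 17/3)

45/73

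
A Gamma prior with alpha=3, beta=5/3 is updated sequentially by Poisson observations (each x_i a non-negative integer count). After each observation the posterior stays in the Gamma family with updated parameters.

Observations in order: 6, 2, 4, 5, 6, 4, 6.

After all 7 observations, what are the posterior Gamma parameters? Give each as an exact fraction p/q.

obs 1: x=6 → posterior Gamma(9, 8/3)
obs 2: x=2 → posterior Gamma(11, 11/3)
obs 3: x=4 → posterior Gamma(15, 14/3)
obs 4: x=5 → posterior Gamma(20, 17/3)
obs 5: x=6 → posterior Gamma(26, 20/3)
obs 6: x=4 → posterior Gamma(30, 23/3)
obs 7: x=6 → posterior Gamma(36, 26/3)

alpha=36, beta=26/3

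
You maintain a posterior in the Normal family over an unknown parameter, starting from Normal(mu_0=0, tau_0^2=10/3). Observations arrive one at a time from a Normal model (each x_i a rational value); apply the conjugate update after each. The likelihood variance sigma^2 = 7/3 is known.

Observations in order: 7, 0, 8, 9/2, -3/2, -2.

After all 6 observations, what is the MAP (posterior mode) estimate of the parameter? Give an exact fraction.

160/67

obs 1: x=7 → posterior Normal(70/17, 70/51)
obs 2: x=0 → posterior Normal(70/27, 70/81)
obs 3: x=8 → posterior Normal(150/37, 70/111)
obs 4: x=9/2 → posterior Normal(195/47, 70/141)
obs 5: x=-3/2 → posterior Normal(60/19, 70/171)
obs 6: x=-2 → posterior Normal(160/67, 70/201)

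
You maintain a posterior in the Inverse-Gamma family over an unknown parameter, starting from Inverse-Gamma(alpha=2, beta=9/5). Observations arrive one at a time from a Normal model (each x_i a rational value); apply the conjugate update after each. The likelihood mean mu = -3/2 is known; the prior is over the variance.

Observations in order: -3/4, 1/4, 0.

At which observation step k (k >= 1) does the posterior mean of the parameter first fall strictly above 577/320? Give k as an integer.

obs 1: x=-3/4 → posterior Inverse-Gamma(5/2, 333/160)
obs 2: x=1/4 → posterior Inverse-Gamma(3, 289/80)
obs 3: x=0 → posterior Inverse-Gamma(7/2, 379/80)

k = 2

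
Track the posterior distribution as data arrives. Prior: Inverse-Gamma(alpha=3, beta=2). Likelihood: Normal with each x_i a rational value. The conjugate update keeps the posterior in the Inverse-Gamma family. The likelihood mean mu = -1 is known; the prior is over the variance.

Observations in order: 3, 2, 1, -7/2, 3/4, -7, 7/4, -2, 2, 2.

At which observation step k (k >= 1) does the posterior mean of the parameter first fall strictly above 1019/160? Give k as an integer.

k = 6

obs 1: x=3 → posterior Inverse-Gamma(7/2, 10)
obs 2: x=2 → posterior Inverse-Gamma(4, 29/2)
obs 3: x=1 → posterior Inverse-Gamma(9/2, 33/2)
obs 4: x=-7/2 → posterior Inverse-Gamma(5, 157/8)
obs 5: x=3/4 → posterior Inverse-Gamma(11/2, 677/32)
obs 6: x=-7 → posterior Inverse-Gamma(6, 1253/32)
obs 7: x=7/4 → posterior Inverse-Gamma(13/2, 687/16)
obs 8: x=-2 → posterior Inverse-Gamma(7, 695/16)
obs 9: x=2 → posterior Inverse-Gamma(15/2, 767/16)
obs 10: x=2 → posterior Inverse-Gamma(8, 839/16)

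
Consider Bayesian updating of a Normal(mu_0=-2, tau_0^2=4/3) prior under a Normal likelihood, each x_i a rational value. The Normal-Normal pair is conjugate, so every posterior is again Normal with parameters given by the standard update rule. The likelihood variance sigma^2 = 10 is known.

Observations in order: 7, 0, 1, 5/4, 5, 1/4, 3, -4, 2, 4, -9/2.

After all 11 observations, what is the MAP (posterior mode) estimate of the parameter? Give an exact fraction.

0

obs 1: x=7 → posterior Normal(-16/17, 20/17)
obs 2: x=0 → posterior Normal(-16/19, 20/19)
obs 3: x=1 → posterior Normal(-2/3, 20/21)
obs 4: x=5/4 → posterior Normal(-1/2, 20/23)
obs 5: x=5 → posterior Normal(-3/50, 4/5)
obs 6: x=1/4 → posterior Normal(-1/27, 20/27)
obs 7: x=3 → posterior Normal(5/29, 20/29)
obs 8: x=-4 → posterior Normal(-3/31, 20/31)
obs 9: x=2 → posterior Normal(1/33, 20/33)
obs 10: x=4 → posterior Normal(9/35, 4/7)
obs 11: x=-9/2 → posterior Normal(0, 20/37)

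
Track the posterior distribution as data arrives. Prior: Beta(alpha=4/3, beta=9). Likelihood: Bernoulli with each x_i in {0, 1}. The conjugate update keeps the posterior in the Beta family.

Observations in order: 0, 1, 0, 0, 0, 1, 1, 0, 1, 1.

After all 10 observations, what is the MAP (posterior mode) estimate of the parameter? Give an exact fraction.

16/55

obs 1: x=0 → posterior Beta(4/3, 10)
obs 2: x=1 → posterior Beta(7/3, 10)
obs 3: x=0 → posterior Beta(7/3, 11)
obs 4: x=0 → posterior Beta(7/3, 12)
obs 5: x=0 → posterior Beta(7/3, 13)
obs 6: x=1 → posterior Beta(10/3, 13)
obs 7: x=1 → posterior Beta(13/3, 13)
obs 8: x=0 → posterior Beta(13/3, 14)
obs 9: x=1 → posterior Beta(16/3, 14)
obs 10: x=1 → posterior Beta(19/3, 14)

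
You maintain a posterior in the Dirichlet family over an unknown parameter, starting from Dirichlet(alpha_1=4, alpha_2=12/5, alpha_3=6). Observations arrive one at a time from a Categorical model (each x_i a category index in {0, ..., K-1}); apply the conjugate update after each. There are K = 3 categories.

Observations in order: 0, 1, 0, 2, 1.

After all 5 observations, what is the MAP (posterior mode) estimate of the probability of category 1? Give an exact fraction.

17/72

obs 1: x=0 → posterior Dirichlet(5, 12/5, 6)
obs 2: x=1 → posterior Dirichlet(5, 17/5, 6)
obs 3: x=0 → posterior Dirichlet(6, 17/5, 6)
obs 4: x=2 → posterior Dirichlet(6, 17/5, 7)
obs 5: x=1 → posterior Dirichlet(6, 22/5, 7)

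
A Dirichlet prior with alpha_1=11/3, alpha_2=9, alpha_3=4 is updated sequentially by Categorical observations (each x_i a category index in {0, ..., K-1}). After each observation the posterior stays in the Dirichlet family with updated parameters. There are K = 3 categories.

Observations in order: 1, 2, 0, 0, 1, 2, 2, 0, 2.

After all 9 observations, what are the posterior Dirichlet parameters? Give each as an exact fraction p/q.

obs 1: x=1 → posterior Dirichlet(11/3, 10, 4)
obs 2: x=2 → posterior Dirichlet(11/3, 10, 5)
obs 3: x=0 → posterior Dirichlet(14/3, 10, 5)
obs 4: x=0 → posterior Dirichlet(17/3, 10, 5)
obs 5: x=1 → posterior Dirichlet(17/3, 11, 5)
obs 6: x=2 → posterior Dirichlet(17/3, 11, 6)
obs 7: x=2 → posterior Dirichlet(17/3, 11, 7)
obs 8: x=0 → posterior Dirichlet(20/3, 11, 7)
obs 9: x=2 → posterior Dirichlet(20/3, 11, 8)

alpha_1=20/3, alpha_2=11, alpha_3=8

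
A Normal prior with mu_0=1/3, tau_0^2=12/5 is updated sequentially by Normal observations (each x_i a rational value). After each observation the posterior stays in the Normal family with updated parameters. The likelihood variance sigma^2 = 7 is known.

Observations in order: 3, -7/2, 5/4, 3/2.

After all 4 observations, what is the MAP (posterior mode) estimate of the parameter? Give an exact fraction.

obs 1: x=3 → posterior Normal(143/141, 84/47)
obs 2: x=-7/2 → posterior Normal(17/177, 84/59)
obs 3: x=5/4 → posterior Normal(62/213, 84/71)
obs 4: x=3/2 → posterior Normal(116/249, 84/83)

116/249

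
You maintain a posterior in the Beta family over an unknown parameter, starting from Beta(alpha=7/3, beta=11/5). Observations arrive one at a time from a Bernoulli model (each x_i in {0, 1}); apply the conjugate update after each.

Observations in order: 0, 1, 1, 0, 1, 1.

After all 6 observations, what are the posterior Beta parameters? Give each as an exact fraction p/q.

alpha=19/3, beta=21/5

obs 1: x=0 → posterior Beta(7/3, 16/5)
obs 2: x=1 → posterior Beta(10/3, 16/5)
obs 3: x=1 → posterior Beta(13/3, 16/5)
obs 4: x=0 → posterior Beta(13/3, 21/5)
obs 5: x=1 → posterior Beta(16/3, 21/5)
obs 6: x=1 → posterior Beta(19/3, 21/5)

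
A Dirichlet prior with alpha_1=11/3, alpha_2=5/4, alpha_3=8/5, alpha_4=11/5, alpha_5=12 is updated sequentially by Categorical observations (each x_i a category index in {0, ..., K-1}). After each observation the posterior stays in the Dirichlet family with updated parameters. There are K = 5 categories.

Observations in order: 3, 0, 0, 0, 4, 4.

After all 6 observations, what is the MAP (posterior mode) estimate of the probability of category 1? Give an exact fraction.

15/1303

obs 1: x=3 → posterior Dirichlet(11/3, 5/4, 8/5, 16/5, 12)
obs 2: x=0 → posterior Dirichlet(14/3, 5/4, 8/5, 16/5, 12)
obs 3: x=0 → posterior Dirichlet(17/3, 5/4, 8/5, 16/5, 12)
obs 4: x=0 → posterior Dirichlet(20/3, 5/4, 8/5, 16/5, 12)
obs 5: x=4 → posterior Dirichlet(20/3, 5/4, 8/5, 16/5, 13)
obs 6: x=4 → posterior Dirichlet(20/3, 5/4, 8/5, 16/5, 14)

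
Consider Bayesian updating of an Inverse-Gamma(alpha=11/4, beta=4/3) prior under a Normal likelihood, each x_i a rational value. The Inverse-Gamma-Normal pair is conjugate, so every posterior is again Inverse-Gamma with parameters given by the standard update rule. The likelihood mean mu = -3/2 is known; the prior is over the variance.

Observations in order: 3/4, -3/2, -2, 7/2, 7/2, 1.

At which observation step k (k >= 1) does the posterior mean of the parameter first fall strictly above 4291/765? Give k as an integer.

k = 5

obs 1: x=3/4 → posterior Inverse-Gamma(13/4, 371/96)
obs 2: x=-3/2 → posterior Inverse-Gamma(15/4, 371/96)
obs 3: x=-2 → posterior Inverse-Gamma(17/4, 383/96)
obs 4: x=7/2 → posterior Inverse-Gamma(19/4, 1583/96)
obs 5: x=7/2 → posterior Inverse-Gamma(21/4, 2783/96)
obs 6: x=1 → posterior Inverse-Gamma(23/4, 3083/96)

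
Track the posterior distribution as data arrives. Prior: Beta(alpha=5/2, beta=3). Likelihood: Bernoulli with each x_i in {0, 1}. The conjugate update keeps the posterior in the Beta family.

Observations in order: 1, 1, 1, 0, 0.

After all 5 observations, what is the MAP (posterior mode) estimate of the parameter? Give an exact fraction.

9/17

obs 1: x=1 → posterior Beta(7/2, 3)
obs 2: x=1 → posterior Beta(9/2, 3)
obs 3: x=1 → posterior Beta(11/2, 3)
obs 4: x=0 → posterior Beta(11/2, 4)
obs 5: x=0 → posterior Beta(11/2, 5)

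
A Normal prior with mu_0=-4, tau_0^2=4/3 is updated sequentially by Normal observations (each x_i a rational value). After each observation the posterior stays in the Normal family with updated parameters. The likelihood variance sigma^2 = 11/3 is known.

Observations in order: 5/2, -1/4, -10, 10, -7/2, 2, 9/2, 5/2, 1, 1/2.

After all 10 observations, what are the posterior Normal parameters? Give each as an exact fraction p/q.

obs 1: x=5/2 → posterior Normal(-34/15, 44/45)
obs 2: x=-1/4 → posterior Normal(-35/19, 44/57)
obs 3: x=-10 → posterior Normal(-75/23, 44/69)
obs 4: x=10 → posterior Normal(-35/27, 44/81)
obs 5: x=-7/2 → posterior Normal(-49/31, 44/93)
obs 6: x=2 → posterior Normal(-41/35, 44/105)
obs 7: x=9/2 → posterior Normal(-23/39, 44/117)
obs 8: x=5/2 → posterior Normal(-13/43, 44/129)
obs 9: x=1 → posterior Normal(-9/47, 44/141)
obs 10: x=1/2 → posterior Normal(-7/51, 44/153)

mu_0=-7/51, tau_0^2=44/153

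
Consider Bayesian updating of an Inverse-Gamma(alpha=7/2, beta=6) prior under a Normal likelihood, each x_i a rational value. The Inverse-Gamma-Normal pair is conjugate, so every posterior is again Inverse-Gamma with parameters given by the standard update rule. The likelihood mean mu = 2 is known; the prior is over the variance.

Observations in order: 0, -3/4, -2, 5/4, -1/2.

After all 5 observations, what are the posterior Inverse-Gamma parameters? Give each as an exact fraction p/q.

obs 1: x=0 → posterior Inverse-Gamma(4, 8)
obs 2: x=-3/4 → posterior Inverse-Gamma(9/2, 377/32)
obs 3: x=-2 → posterior Inverse-Gamma(5, 633/32)
obs 4: x=5/4 → posterior Inverse-Gamma(11/2, 321/16)
obs 5: x=-1/2 → posterior Inverse-Gamma(6, 371/16)

alpha=6, beta=371/16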